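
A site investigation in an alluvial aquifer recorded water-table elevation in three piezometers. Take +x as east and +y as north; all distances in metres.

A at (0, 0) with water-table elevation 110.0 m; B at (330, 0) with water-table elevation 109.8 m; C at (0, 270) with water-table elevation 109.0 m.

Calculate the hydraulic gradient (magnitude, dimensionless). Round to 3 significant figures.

∂h/∂x = (109.8 − 110.0) / (330 − 0) = -0.0006061
∂h/∂y = (109.0 − 110.0) / (270 − 0) = -0.003704
|∇h| = √(-0.0006061² + -0.003704²) = 0.003753

0.00375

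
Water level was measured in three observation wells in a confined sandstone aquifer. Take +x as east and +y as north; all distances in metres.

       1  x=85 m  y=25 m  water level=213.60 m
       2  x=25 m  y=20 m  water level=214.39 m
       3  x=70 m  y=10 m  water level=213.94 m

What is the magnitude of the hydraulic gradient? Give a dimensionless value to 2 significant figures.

0.016

Differences from 1: to 2 (Δx, Δy, Δh) = (-60, -5, +0.79); to 3 = (-15, -15, +0.34).
Determinant of the coordinate differences = (-60)·(-15) − (-15)·(-5) = 825.
∂h/∂x = [(+0.79)·(-15) − (+0.34)·(-5)] / 825 = -0.01230
∂h/∂y = [(-60)·(+0.34) − (-15)·(+0.79)] / 825 = -0.01036
|∇h| = √(-0.01230² + -0.01036²) = 0.01608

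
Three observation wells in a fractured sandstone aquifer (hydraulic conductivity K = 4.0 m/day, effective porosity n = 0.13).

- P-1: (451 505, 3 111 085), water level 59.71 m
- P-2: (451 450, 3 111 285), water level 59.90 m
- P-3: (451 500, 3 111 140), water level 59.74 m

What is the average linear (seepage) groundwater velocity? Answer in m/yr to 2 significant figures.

With h = a·x + b·y + c and P-1 as origin, the differences give:
  (-55)·a + 200·b = +0.19
  (-5)·a + 55·b = +0.03
Eliminate b (×55 and ×200, subtract): -2025·a = 4.450 → a = ∂h/∂x = -0.002198
Back-substitute: b = ∂h/∂y = +0.0003457.
|∇h| = √(-0.002198² + 0.0003457²) = 0.002225
Seepage velocity v = K·i/n = 4.0 × 0.002225 / 0.13 = 0.06846 m/day = 25.01 m/yr.

25 m/yr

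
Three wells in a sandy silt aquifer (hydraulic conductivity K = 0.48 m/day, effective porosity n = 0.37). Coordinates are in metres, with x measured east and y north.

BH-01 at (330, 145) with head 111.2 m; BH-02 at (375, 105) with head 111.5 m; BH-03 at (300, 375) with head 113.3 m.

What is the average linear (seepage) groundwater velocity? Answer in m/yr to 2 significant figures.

Taking BH-01 as reference: BH-02−BH-01 = (45, -40, +0.3); BH-03−BH-01 = (-30, 230, +2.1).
Determinant of the coordinate differences = 45·230 − (-30)·(-40) = 9150.
∂h/∂x = [(+0.3)·230 − (+2.1)·(-40)] / 9150 = +0.01672
∂h/∂y = [45·(+2.1) − (-30)·(+0.3)] / 9150 = +0.01131
|∇h| = √(0.01672² + 0.01131²) = 0.02019
Seepage velocity v = K·i/n = 0.48 × 0.02019 / 0.37 = 0.02619 m/day = 9.566 m/yr.

9.6 m/yr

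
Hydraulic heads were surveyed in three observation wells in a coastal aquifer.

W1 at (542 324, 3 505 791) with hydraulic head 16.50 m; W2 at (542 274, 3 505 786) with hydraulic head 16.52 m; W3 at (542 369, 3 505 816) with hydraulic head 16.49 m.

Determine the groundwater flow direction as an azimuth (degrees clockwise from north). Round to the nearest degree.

132°

Differences from W1: to W2 (Δx, Δy, Δh) = (-50, -5, +0.02); to W3 = (45, 25, -0.01).
Solve a·Δx + b·Δy = Δh: det = (-50)·25 − 45·(-5) = -1025.
∂h/∂x = [(+0.02)·25 − (-0.01)·(-5)] / -1025 = -0.0004390
∂h/∂y = [(-50)·(-0.01) − 45·(+0.02)] / -1025 = +0.0003902
Flow direction (−∇h) has components (+0.0004390 E, -0.0003902 N).
Azimuth = atan2(E, N) = atan2(+0.0004390, -0.0003902) = 131.6° ≈ 132°.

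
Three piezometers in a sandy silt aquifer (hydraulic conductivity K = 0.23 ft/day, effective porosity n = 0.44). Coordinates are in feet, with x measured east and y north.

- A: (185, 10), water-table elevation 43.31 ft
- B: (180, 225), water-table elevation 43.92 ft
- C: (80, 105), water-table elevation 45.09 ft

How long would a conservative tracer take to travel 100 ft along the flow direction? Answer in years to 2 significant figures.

35 years

With h = a·x + b·y + c and A as origin, the differences give:
  (-5)·a + 215·b = +0.61
  (-105)·a + 95·b = +1.78
Eliminate b (×95 and ×215, subtract): 22100·a = -324.750 → a = ∂h/∂x = -0.01469
Back-substitute: b = ∂h/∂y = +0.002495.
|∇h| = √(-0.01469² + 0.002495²) = 0.0149
Seepage velocity v = K·i/n = 0.23 × 0.0149 / 0.44 = 0.007789 ft/day.
t = 100 / 0.007789 = 1.284e+04 days = 35.2 years.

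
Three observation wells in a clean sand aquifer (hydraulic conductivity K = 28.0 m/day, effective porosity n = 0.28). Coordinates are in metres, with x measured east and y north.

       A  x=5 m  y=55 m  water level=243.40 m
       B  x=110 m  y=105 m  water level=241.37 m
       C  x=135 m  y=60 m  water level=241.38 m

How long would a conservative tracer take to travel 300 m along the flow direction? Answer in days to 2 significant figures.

170 days

Differences from A: to B (Δx, Δy, Δh) = (105, 50, -2.03); to C = (130, 5, -2.02).
Determinant of the coordinate differences = 105·5 − 130·50 = -5975.
∂h/∂x = [(-2.03)·5 − (-2.02)·50] / -5975 = -0.01521
∂h/∂y = [105·(-2.02) − 130·(-2.03)] / -5975 = -0.008669
|∇h| = √(-0.01521² + -0.008669²) = 0.01751
Seepage velocity v = K·i/n = 28.0 × 0.01751 / 0.28 = 1.751 m/day.
t = 300 / 1.751 = 171.3 days.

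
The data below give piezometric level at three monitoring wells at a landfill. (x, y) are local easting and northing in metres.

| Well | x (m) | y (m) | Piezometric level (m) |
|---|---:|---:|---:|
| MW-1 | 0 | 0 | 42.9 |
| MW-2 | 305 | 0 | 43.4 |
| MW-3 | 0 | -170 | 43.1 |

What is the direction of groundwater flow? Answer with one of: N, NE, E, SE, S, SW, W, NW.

NW

∂h/∂x = (43.4 − 42.9) / (305 − 0) = +0.001639
∂h/∂y = (43.1 − 42.9) / (-170 − 0) = -0.001176
Flow = −∇h = (-0.001639 east, +0.001176 north), which points northwest.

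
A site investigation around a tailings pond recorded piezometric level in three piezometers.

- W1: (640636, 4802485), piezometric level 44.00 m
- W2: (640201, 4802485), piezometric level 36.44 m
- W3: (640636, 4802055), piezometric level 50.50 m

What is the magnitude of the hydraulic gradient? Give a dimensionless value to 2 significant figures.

0.023

∂h/∂x = (36.44 − 44.00) / (640201 − 640636) = +0.01738
∂h/∂y = (50.50 − 44.00) / (4802055 − 4802485) = -0.01512
|∇h| = √(0.01738² + -0.01512²) = 0.02304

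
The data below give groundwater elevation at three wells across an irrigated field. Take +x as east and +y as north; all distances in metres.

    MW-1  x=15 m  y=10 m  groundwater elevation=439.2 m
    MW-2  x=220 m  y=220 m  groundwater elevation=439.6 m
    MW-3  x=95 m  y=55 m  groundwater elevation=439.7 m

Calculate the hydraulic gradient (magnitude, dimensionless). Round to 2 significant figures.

0.015

Differences from MW-1: to MW-2 (Δx, Δy, Δh) = (205, 210, +0.4); to MW-3 = (80, 45, +0.5).
Solve a·Δx + b·Δy = Δh: det = 205·45 − 80·210 = -7575.
∂h/∂x = [(+0.4)·45 − (+0.5)·210] / -7575 = +0.01149
∂h/∂y = [205·(+0.5) − 80·(+0.4)] / -7575 = -0.009307
|∇h| = √(0.01149² + -0.009307²) = 0.01479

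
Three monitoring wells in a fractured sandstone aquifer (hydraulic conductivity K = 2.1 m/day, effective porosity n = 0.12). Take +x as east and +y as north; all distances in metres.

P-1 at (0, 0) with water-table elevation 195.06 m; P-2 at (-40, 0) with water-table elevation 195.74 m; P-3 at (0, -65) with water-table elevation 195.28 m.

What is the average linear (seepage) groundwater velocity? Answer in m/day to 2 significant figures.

0.30 m/day

∂h/∂x = (195.74 − 195.06) / (-40 − 0) = -0.01700
∂h/∂y = (195.28 − 195.06) / (-65 − 0) = -0.003385
|∇h| = √(-0.01700² + -0.003385²) = 0.01733
Seepage velocity v = K·i/n = 2.1 × 0.01733 / 0.12 = 0.3033 m/day.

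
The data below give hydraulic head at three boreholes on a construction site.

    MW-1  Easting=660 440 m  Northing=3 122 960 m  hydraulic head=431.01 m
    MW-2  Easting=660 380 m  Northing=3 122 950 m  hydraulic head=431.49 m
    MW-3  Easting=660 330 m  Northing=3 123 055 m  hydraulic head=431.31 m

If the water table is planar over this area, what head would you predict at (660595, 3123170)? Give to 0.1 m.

Differences from MW-1: to MW-2 (Δx, Δy, Δh) = (-60, -10, +0.48); to MW-3 = (-110, 95, +0.30).
Determinant of the coordinate differences = (-60)·95 − (-110)·(-10) = -6800.
∂h/∂x = [(+0.48)·95 − (+0.30)·(-10)] / -6800 = -0.007147
∂h/∂y = [(-60)·(+0.30) − (-110)·(+0.48)] / -6800 = -0.005118
h(660595, 3123170) = 431.01 + (-0.007147)·(155) + (-0.005118)·(210) = 431.01 -1.108 -1.075 = 428.827 m.

428.8 m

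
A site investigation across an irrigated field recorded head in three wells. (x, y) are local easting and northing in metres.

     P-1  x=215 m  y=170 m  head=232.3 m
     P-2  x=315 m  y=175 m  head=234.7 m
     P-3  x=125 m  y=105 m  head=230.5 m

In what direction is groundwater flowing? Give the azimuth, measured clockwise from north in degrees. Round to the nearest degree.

Differences from P-1: to P-2 (Δx, Δy, Δh) = (100, 5, +2.4); to P-3 = (-90, -65, -1.8).
Solve a·Δx + b·Δy = Δh: det = 100·(-65) − (-90)·5 = -6050.
∂h/∂x = [(+2.4)·(-65) − (-1.8)·5] / -6050 = +0.02430
∂h/∂y = [100·(-1.8) − (-90)·(+2.4)] / -6050 = -0.005950
Flow direction (−∇h) has components (-0.02430 E, +0.005950 N).
Azimuth = atan2(E, N) = atan2(-0.02430, +0.005950) = 283.8° ≈ 284°.

284°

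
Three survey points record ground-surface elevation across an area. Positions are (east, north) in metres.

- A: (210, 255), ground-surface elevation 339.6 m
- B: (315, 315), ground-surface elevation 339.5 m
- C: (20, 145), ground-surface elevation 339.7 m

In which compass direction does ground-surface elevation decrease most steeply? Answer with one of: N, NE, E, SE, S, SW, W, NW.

Taking A as reference: B−A = (105, 60, -0.1); C−A = (-190, -110, +0.1).
Solve a·Δx + b·Δy = Δz: det = 105·(-110) − (-190)·60 = -150.
∂z/∂x = [(-0.1)·(-110) − (+0.1)·60] / -150 = -0.03333
∂z/∂y = [105·(+0.1) − (-190)·(-0.1)] / -150 = +0.05667
Steepest decrease is along −∇f = (+0.03333 E, -0.05667 N) → southeast.

SE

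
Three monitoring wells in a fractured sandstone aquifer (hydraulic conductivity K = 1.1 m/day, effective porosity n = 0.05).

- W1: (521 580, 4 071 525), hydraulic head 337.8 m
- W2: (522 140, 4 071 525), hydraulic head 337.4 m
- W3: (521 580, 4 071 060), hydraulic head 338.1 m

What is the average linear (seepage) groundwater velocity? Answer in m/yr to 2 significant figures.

∂h/∂x = (337.4 − 337.8) / (522140 − 521580) = -0.0007143
∂h/∂y = (338.1 − 337.8) / (4071060 − 4071525) = -0.0006452
|∇h| = √(-0.0007143² + -0.0006452²) = 0.0009626
Seepage velocity v = K·i/n = 1.1 × 0.0009626 / 0.05 = 0.02118 m/day = 7.736 m/yr.

7.7 m/yr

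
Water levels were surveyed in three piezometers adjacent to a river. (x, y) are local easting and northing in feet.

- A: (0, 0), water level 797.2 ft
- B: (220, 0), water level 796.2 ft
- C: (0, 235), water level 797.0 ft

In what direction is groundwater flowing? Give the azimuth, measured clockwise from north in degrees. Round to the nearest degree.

079°

∂h/∂x = (796.2 − 797.2) / (220 − 0) = -0.004545
∂h/∂y = (797.0 − 797.2) / (235 − 0) = -0.0008511
Flow direction (−∇h) has components (+0.004545 E, +0.0008511 N).
Azimuth = atan2(E, N) = atan2(+0.004545, +0.0008511) = 79.4° ≈ 079°.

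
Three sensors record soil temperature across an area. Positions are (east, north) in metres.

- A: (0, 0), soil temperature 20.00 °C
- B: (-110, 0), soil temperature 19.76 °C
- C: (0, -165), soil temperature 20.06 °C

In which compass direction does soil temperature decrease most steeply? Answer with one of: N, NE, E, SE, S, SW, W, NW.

∂T/∂x = (19.76 − 20.00) / (-110 − 0) = +0.002182
∂T/∂y = (20.06 − 20.00) / (-165 − 0) = -0.0003636
Steepest decrease is along −∇f = (-0.002182 E, +0.0003636 N) → west.

W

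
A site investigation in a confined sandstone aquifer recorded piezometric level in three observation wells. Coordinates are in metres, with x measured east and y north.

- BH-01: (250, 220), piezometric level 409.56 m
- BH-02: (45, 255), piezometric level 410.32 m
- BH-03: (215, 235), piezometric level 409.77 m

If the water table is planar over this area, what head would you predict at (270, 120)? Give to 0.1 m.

Differences from BH-01: to BH-02 (Δx, Δy, Δh) = (-205, 35, +0.76); to BH-03 = (-35, 15, +0.21).
Determinant of the coordinate differences = (-205)·15 − (-35)·35 = -1850.
∂h/∂x = [(+0.76)·15 − (+0.21)·35] / -1850 = -0.002189
∂h/∂y = [(-205)·(+0.21) − (-35)·(+0.76)] / -1850 = +0.008892
h(270, 120) = 409.56 + (-0.002189)·(20) + (+0.008892)·(-100) = 409.56 -0.044 -0.889 = 408.627 m.

408.6 m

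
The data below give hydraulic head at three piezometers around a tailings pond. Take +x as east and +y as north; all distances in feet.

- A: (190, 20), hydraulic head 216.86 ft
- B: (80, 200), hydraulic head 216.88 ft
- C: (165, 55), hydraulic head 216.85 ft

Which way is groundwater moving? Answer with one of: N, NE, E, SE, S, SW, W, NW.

SW

Taking A as reference: B−A = (-110, 180, +0.02); C−A = (-25, 35, -0.01).
Determinant of the coordinate differences = (-110)·35 − (-25)·180 = 650.
∂h/∂x = [(+0.02)·35 − (-0.01)·180] / 650 = +0.003846
∂h/∂y = [(-110)·(-0.01) − (-25)·(+0.02)] / 650 = +0.002462
Flow = −∇h = (-0.003846 east, -0.002462 north), which points southwest.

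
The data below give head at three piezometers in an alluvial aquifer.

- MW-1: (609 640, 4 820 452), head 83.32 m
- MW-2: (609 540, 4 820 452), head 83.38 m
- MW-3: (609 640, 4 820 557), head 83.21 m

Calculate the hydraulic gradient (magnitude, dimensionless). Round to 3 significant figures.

0.00121

∂h/∂x = (83.38 − 83.32) / (609540 − 609640) = -0.0006000
∂h/∂y = (83.21 − 83.32) / (4820557 − 4820452) = -0.001048
|∇h| = √(-0.0006000² + -0.001048²) = 0.001208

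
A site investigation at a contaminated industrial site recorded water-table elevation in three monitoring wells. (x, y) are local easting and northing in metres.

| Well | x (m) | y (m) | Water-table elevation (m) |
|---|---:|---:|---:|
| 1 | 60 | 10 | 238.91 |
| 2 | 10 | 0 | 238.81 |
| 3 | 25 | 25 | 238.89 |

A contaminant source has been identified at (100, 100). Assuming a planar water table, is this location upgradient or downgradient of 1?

upgradient

With h = a·x + b·y + c and 1 as origin, the differences give:
  (-50)·a + (-10)·b = -0.10
  (-35)·a + 15·b = -0.02
Eliminate b (×15 and ×(-10), subtract): -1100·a = -1.700 → a = ∂h/∂x = +0.001545
Back-substitute: b = ∂h/∂y = +0.002273.
Head at (100, 100) = 238.91 + (+0.001545)·(40) + (+0.002273)·(90) = 239.18 m.
That is higher than the 238.91 m at 1, so the point is upgradient.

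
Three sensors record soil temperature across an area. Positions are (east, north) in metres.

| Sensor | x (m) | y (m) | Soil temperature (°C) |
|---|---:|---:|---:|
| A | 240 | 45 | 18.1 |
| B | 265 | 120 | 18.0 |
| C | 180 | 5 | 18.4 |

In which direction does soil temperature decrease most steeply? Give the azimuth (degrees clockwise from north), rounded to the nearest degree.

095°

With T = a·x + b·y + c and A as origin, the differences give:
  25·a + 75·b = -0.1
  (-60)·a + (-40)·b = +0.3
Eliminate b (×(-40) and ×75, subtract): 3500·a = -18.50 → a = ∂T/∂x = -0.005286
Back-substitute: b = ∂T/∂y = +0.0004286.
Steepest decrease is along −∇f: components (+0.005286 E, -0.0004286 N).
Azimuth = atan2(+0.005286, -0.0004286) = 94.6° ≈ 095°.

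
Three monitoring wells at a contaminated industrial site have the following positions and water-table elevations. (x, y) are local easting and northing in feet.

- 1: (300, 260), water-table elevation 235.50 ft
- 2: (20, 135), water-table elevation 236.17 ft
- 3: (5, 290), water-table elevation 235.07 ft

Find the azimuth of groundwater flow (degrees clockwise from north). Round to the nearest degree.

354°

With h = a·x + b·y + c and 1 as origin, the differences give:
  (-280)·a + (-125)·b = +0.67
  (-295)·a + 30·b = -0.43
Eliminate b (×30 and ×(-125), subtract): -45275·a = -33.650 → a = ∂h/∂x = +0.0007432
Back-substitute: b = ∂h/∂y = -0.007025.
Flow direction (−∇h) has components (-0.0007432 E, +0.007025 N).
Azimuth = atan2(E, N) = atan2(-0.0007432, +0.007025) = 354.0° ≈ 354°.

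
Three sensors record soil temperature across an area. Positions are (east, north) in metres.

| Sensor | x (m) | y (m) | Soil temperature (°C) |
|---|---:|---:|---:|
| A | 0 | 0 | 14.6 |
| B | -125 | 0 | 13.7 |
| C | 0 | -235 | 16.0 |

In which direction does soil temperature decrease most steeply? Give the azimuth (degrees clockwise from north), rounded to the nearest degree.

∂T/∂x = (13.7 − 14.6) / (-125 − 0) = +0.007200
∂T/∂y = (16.0 − 14.6) / (-235 − 0) = -0.005957
Steepest decrease is along −∇f: components (-0.007200 E, +0.005957 N).
Azimuth = atan2(-0.007200, +0.005957) = 309.6° ≈ 310°.

310°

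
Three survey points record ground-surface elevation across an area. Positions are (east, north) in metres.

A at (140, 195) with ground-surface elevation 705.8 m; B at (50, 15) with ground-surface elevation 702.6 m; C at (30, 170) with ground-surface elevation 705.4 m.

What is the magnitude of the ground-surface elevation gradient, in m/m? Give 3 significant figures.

With z = a·x + b·y + c and A as origin, the differences give:
  (-90)·a + (-180)·b = -3.2
  (-110)·a + (-25)·b = -0.4
Eliminate b (×(-25) and ×(-180), subtract): -17550·a = 8.00 → a = ∂z/∂x = -0.0004558
Back-substitute: b = ∂z/∂y = +0.01801.
|∇f| = √(-0.0004558² + 0.01801²) = 0.01802 m/m

0.0180 m/m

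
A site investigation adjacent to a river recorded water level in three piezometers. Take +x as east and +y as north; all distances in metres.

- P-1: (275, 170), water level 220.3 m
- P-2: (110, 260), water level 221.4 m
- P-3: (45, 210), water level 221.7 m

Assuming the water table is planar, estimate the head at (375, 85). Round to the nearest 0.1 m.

219.6 m

Three-point gradient (reference P-1): Δ to P-2 = (-165, 90, +1.1), Δ to P-3 = (-230, 40, +1.4).
∂h/∂x = -0.005816, ∂h/∂y = +0.001560 (det = 14100).
h(375, 85) = 220.3 + (-0.005816)·(100) + (+0.001560)·(-85) = 220.3 -0.582 -0.133 = 219.586 m.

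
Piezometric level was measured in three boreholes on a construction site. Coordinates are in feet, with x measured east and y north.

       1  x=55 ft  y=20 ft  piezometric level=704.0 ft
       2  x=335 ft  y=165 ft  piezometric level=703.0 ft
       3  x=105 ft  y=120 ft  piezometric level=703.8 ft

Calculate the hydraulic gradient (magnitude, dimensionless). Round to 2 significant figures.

0.0034

Differences from 1: to 2 (Δx, Δy, Δh) = (280, 145, -1.0); to 3 = (50, 100, -0.2).
Determinant of the coordinate differences = 280·100 − 50·145 = 20750.
∂h/∂x = [(-1.0)·100 − (-0.2)·145] / 20750 = -0.003422
∂h/∂y = [280·(-0.2) − 50·(-1.0)] / 20750 = -0.0002892
|∇h| = √(-0.003422² + -0.0002892²) = 0.003434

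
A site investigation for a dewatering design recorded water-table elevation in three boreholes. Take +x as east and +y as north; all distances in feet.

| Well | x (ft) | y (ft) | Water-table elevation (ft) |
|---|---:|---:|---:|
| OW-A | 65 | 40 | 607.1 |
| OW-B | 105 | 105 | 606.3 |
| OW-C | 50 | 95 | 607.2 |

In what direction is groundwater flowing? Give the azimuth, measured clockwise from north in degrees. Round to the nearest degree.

081°

With h = a·x + b·y + c and OW-A as origin, the differences give:
  40·a + 65·b = -0.8
  (-15)·a + 55·b = +0.1
Eliminate b (×55 and ×65, subtract): 3175·a = -50.50 → a = ∂h/∂x = -0.01591
Back-substitute: b = ∂h/∂y = -0.002520.
Flow direction (−∇h) has components (+0.01591 E, +0.002520 N).
Azimuth = atan2(E, N) = atan2(+0.01591, +0.002520) = 81.0° ≈ 081°.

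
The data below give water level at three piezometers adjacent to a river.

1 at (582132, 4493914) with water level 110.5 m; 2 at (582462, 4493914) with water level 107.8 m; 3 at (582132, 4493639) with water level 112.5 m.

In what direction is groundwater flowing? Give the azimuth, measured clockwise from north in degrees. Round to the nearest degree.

∂h/∂x = (107.8 − 110.5) / (582462 − 582132) = -0.008182
∂h/∂y = (112.5 − 110.5) / (4493639 − 4493914) = -0.007273
Flow direction (−∇h) has components (+0.008182 E, +0.007273 N).
Azimuth = atan2(E, N) = atan2(+0.008182, +0.007273) = 48.4° ≈ 048°.

048°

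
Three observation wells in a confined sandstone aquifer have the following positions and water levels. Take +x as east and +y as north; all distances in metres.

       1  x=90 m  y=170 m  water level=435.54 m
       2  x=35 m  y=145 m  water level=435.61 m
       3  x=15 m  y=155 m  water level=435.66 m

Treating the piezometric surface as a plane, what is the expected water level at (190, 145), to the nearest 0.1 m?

Taking 1 as reference: 2−1 = (-55, -25, +0.07); 3−1 = (-75, -15, +0.12).
Determinant of the coordinate differences = (-55)·(-15) − (-75)·(-25) = -1050.
∂h/∂x = [(+0.07)·(-15) − (+0.12)·(-25)] / -1050 = -0.001857
∂h/∂y = [(-55)·(+0.12) − (-75)·(+0.07)] / -1050 = +0.001286
h(190, 145) = 435.54 + (-0.001857)·(100) + (+0.001286)·(-25) = 435.54 -0.186 -0.032 = 435.322 m.

435.3 m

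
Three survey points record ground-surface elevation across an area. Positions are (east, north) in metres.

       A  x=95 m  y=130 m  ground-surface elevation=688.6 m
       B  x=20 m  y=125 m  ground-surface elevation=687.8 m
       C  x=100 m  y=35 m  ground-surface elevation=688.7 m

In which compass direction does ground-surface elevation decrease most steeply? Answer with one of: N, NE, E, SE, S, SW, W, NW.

W

Differences from A: to B (Δx, Δy, Δh) = (-75, -5, -0.8); to C = (5, -95, +0.1).
Determinant of the coordinate differences = (-75)·(-95) − 5·(-5) = 7150.
∂z/∂x = [(-0.8)·(-95) − (+0.1)·(-5)] / 7150 = +0.01070
∂z/∂y = [(-75)·(+0.1) − 5·(-0.8)] / 7150 = -0.0004895
Steepest decrease is along −∇f = (-0.01070 E, +0.0004895 N) → west.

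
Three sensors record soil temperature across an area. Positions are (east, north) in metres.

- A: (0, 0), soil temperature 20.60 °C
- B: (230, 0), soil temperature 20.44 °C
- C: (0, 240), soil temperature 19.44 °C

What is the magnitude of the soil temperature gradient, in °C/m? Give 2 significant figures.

0.0049 °C/m

∂T/∂x = (20.44 − 20.60) / (230 − 0) = -0.0006957
∂T/∂y = (19.44 − 20.60) / (240 − 0) = -0.004833
|∇f| = √(-0.0006957² + -0.004833²) = 0.004883 °C/m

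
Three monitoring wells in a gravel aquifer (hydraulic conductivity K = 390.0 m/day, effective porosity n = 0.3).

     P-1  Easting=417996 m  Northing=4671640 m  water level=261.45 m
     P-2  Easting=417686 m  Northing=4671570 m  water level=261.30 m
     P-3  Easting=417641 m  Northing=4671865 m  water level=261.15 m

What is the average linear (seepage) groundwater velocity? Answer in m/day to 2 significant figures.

With h = a·x + b·y + c and P-1 as origin, the differences give:
  (-310)·a + (-70)·b = -0.15
  (-355)·a + 225·b = -0.30
Eliminate b (×225 and ×(-70), subtract): -94600·a = -54.750 → a = ∂h/∂x = +0.0005788
Back-substitute: b = ∂h/∂y = -0.0004202.
|∇h| = √(0.0005788² + -0.0004202²) = 0.0007152
Seepage velocity v = K·i/n = 390.0 × 0.0007152 / 0.3 = 0.9298 m/day.

0.93 m/day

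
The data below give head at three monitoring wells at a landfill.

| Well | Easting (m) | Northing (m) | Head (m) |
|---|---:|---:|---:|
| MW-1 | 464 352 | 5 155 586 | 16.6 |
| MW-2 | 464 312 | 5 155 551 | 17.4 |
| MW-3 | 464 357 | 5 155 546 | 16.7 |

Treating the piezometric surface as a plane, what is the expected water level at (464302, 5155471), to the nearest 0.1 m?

Differences from MW-1: to MW-2 (Δx, Δy, Δh) = (-40, -35, +0.8); to MW-3 = (5, -40, +0.1).
Solve a·Δx + b·Δy = Δh: det = (-40)·(-40) − 5·(-35) = 1775.
∂h/∂x = [(+0.8)·(-40) − (+0.1)·(-35)] / 1775 = -0.01606
∂h/∂y = [(-40)·(+0.1) − 5·(+0.8)] / 1775 = -0.004507
h(464302, 5155471) = 16.6 + (-0.01606)·(-50) + (-0.004507)·(-115) = 16.6 +0.803 +0.518 = 17.921 m.

17.9 m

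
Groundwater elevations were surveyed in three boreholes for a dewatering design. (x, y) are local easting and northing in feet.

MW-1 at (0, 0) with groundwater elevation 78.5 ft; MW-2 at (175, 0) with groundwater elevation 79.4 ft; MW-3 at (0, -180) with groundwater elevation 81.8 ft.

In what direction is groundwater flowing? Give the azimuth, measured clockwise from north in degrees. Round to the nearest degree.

344°

∂h/∂x = (79.4 − 78.5) / (175 − 0) = +0.005143
∂h/∂y = (81.8 − 78.5) / (-180 − 0) = -0.01833
Flow direction (−∇h) has components (-0.005143 E, +0.01833 N).
Azimuth = atan2(E, N) = atan2(-0.005143, +0.01833) = 344.3° ≈ 344°.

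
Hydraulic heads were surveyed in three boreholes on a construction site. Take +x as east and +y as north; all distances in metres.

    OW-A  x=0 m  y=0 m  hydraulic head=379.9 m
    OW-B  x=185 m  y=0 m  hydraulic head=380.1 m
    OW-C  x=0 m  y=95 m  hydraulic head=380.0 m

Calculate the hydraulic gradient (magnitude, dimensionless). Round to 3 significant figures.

∂h/∂x = (380.1 − 379.9) / (185 − 0) = +0.001081
∂h/∂y = (380.0 − 379.9) / (95 − 0) = +0.001053
|∇h| = √(0.001081² + 0.001053²) = 0.001509

0.00151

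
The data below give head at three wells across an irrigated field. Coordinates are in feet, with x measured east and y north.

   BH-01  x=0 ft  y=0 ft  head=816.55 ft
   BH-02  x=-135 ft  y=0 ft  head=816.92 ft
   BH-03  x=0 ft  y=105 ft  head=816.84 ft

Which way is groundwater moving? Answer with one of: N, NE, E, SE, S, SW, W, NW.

SE

∂h/∂x = (816.92 − 816.55) / (-135 − 0) = -0.002741
∂h/∂y = (816.84 − 816.55) / (105 − 0) = +0.002762
Flow = −∇h = (+0.002741 east, -0.002762 north), which points southeast.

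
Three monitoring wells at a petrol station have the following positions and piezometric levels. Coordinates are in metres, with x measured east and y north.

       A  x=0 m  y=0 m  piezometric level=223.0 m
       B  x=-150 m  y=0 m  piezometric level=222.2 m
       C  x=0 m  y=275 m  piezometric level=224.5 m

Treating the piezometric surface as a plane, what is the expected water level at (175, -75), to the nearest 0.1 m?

∂h/∂x = (222.2 − 223.0) / (-150 − 0) = +0.005333
∂h/∂y = (224.5 − 223.0) / (275 − 0) = +0.005455
h(175, -75) = 223.0 + (+0.005333)·(175) + (+0.005455)·(-75) = 223.0 +0.933 -0.409 = 223.524 m.

223.5 m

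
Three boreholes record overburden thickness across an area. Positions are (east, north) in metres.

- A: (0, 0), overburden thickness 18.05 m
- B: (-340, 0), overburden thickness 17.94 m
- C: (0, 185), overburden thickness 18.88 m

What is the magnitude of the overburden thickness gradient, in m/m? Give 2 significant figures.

∂d/∂x = (17.94 − 18.05) / (-340 − 0) = +0.0003235
∂d/∂y = (18.88 − 18.05) / (185 − 0) = +0.004486
|∇f| = √(0.0003235² + 0.004486²) = 0.004498 m/m

0.0045 m/m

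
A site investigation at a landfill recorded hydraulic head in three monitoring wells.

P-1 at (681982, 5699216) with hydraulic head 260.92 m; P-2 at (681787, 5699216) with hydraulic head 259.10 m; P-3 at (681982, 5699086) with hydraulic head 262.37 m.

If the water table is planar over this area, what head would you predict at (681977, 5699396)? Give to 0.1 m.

∂h/∂x = (259.10 − 260.92) / (681787 − 681982) = +0.009333
∂h/∂y = (262.37 − 260.92) / (5699086 − 5699216) = -0.01115
h(681977, 5699396) = 260.92 + (+0.009333)·(-5) + (-0.01115)·(180) = 260.92 -0.047 -2.008 = 258.866 m.

258.9 m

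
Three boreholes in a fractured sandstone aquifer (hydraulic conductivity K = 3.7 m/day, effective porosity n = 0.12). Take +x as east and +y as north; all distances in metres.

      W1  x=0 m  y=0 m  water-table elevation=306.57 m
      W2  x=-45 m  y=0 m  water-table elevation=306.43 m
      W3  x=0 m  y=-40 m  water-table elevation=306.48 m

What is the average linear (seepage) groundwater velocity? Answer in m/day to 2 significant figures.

0.12 m/day

∂h/∂x = (306.43 − 306.57) / (-45 − 0) = +0.003111
∂h/∂y = (306.48 − 306.57) / (-40 − 0) = +0.002250
|∇h| = √(0.003111² + 0.002250²) = 0.003839
Seepage velocity v = K·i/n = 3.7 × 0.003839 / 0.12 = 0.1184 m/day.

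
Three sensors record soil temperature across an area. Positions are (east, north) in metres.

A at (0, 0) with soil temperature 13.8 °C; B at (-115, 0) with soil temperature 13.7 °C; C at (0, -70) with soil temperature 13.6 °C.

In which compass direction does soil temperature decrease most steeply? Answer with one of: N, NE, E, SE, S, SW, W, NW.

S

∂T/∂x = (13.7 − 13.8) / (-115 − 0) = +0.0008696
∂T/∂y = (13.6 − 13.8) / (-70 − 0) = +0.002857
Steepest decrease is along −∇f = (-0.0008696 E, -0.002857 N) → south.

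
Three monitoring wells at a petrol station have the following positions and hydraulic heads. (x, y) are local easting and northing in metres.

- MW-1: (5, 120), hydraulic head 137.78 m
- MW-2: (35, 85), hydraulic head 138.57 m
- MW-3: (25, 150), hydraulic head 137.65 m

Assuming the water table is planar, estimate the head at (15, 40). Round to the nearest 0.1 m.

Differences from MW-1: to MW-2 (Δx, Δy, Δh) = (30, -35, +0.79); to MW-3 = (20, 30, -0.13).
Determinant of the coordinate differences = 30·30 − 20·(-35) = 1600.
∂h/∂x = [(+0.79)·30 − (-0.13)·(-35)] / 1600 = +0.01197
∂h/∂y = [30·(-0.13) − 20·(+0.79)] / 1600 = -0.01231
h(15, 40) = 137.78 + (+0.01197)·(10) + (-0.01231)·(-80) = 137.78 +0.120 +0.985 = 138.885 m.

138.9 m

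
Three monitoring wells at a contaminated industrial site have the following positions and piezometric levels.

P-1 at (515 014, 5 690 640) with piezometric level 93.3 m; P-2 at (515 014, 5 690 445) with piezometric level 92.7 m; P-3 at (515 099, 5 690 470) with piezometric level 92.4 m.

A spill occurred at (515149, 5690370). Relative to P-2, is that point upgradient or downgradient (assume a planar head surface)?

downgradient

Taking P-1 as reference: P-2−P-1 = (0, -195, -0.6); P-3−P-1 = (85, -170, -0.9).
Solve a·Δx + b·Δy = Δh: det = 0·(-170) − 85·(-195) = 16575.
∂h/∂x = [(-0.6)·(-170) − (-0.9)·(-195)] / 16575 = -0.004434
∂h/∂y = [0·(-0.9) − 85·(-0.6)] / 16575 = +0.003077
Head at (515149, 5690370) = 93.3 + (-0.004434)·(135) + (+0.003077)·(-270) = 91.87 m.
That is lower than the 92.7 m at P-2, so the point is downgradient.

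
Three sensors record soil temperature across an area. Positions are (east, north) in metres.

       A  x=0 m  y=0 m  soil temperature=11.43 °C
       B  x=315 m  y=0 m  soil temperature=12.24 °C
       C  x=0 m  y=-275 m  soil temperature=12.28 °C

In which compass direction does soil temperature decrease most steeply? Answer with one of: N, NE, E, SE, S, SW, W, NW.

∂T/∂x = (12.24 − 11.43) / (315 − 0) = +0.002571
∂T/∂y = (12.28 − 11.43) / (-275 − 0) = -0.003091
Steepest decrease is along −∇f = (-0.002571 E, +0.003091 N) → northwest.

NW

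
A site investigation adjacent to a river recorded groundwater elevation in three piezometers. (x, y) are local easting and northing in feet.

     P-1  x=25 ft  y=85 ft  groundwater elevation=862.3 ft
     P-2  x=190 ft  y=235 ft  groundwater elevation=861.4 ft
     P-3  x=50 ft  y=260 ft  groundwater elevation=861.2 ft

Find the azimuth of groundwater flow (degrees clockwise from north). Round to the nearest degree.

357°

Differences from P-1: to P-2 (Δx, Δy, Δh) = (165, 150, -0.9); to P-3 = (25, 175, -1.1).
Solve a·Δx + b·Δy = Δh: det = 165·175 − 25·150 = 25125.
∂h/∂x = [(-0.9)·175 − (-1.1)·150] / 25125 = +0.0002985
∂h/∂y = [165·(-1.1) − 25·(-0.9)] / 25125 = -0.006328
Flow direction (−∇h) has components (-0.0002985 E, +0.006328 N).
Azimuth = atan2(E, N) = atan2(-0.0002985, +0.006328) = 357.3° ≈ 357°.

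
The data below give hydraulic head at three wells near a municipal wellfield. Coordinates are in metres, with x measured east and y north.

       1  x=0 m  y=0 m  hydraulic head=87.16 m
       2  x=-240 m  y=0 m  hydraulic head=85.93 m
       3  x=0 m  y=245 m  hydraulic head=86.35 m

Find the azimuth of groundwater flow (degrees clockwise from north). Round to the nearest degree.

303°

∂h/∂x = (85.93 − 87.16) / (-240 − 0) = +0.005125
∂h/∂y = (86.35 − 87.16) / (245 − 0) = -0.003306
Flow direction (−∇h) has components (-0.005125 E, +0.003306 N).
Azimuth = atan2(E, N) = atan2(-0.005125, +0.003306) = 302.8° ≈ 303°.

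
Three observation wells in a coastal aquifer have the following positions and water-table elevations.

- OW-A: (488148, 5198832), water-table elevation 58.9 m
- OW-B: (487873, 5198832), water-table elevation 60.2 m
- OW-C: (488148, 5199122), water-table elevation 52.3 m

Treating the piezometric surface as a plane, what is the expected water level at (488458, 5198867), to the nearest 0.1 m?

∂h/∂x = (60.2 − 58.9) / (487873 − 488148) = -0.004727
∂h/∂y = (52.3 − 58.9) / (5199122 − 5198832) = -0.02276
h(488458, 5198867) = 58.9 + (-0.004727)·(310) + (-0.02276)·(35) = 58.9 -1.465 -0.797 = 56.638 m.

56.6 m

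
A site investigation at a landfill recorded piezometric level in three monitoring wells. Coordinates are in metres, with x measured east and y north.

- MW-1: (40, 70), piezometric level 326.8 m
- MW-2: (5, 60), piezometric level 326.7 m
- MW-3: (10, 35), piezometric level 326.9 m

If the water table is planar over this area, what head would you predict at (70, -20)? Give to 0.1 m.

With h = a·x + b·y + c and MW-1 as origin, the differences give:
  (-35)·a + (-10)·b = -0.1
  (-30)·a + (-35)·b = +0.1
Eliminate b (×(-35) and ×(-10), subtract): 925·a = 4.50 → a = ∂h/∂x = +0.004865
Back-substitute: b = ∂h/∂y = -0.007027.
h(70, -20) = 326.8 + (+0.004865)·(30) + (-0.007027)·(-90) = 326.8 +0.146 +0.632 = 327.578 m.

327.6 m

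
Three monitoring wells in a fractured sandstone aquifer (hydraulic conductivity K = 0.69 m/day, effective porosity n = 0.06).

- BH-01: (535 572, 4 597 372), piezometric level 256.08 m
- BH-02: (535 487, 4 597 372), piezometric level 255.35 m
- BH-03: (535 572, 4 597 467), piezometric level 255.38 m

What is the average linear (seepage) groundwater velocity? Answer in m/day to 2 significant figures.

∂h/∂x = (255.35 − 256.08) / (535487 − 535572) = +0.008588
∂h/∂y = (255.38 − 256.08) / (4597467 − 4597372) = -0.007368
|∇h| = √(0.008588² + -0.007368²) = 0.01132
Seepage velocity v = K·i/n = 0.69 × 0.01132 / 0.06 = 0.1302 m/day.

0.13 m/day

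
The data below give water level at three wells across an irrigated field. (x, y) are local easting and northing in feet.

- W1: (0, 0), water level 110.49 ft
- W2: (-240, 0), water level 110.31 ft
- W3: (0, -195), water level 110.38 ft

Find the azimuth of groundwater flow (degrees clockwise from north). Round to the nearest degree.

233°

∂h/∂x = (110.31 − 110.49) / (-240 − 0) = +0.0007500
∂h/∂y = (110.38 − 110.49) / (-195 − 0) = +0.0005641
Flow direction (−∇h) has components (-0.0007500 E, -0.0005641 N).
Azimuth = atan2(E, N) = atan2(-0.0007500, -0.0005641) = 233.1° ≈ 233°.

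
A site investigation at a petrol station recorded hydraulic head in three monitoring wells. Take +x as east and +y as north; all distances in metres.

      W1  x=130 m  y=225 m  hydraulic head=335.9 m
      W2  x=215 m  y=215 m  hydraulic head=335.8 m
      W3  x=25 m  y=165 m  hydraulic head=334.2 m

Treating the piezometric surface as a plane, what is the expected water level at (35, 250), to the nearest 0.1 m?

Taking W1 as reference: W2−W1 = (85, -10, -0.1); W3−W1 = (-105, -60, -1.7).
Determinant of the coordinate differences = 85·(-60) − (-105)·(-10) = -6150.
∂h/∂x = [(-0.1)·(-60) − (-1.7)·(-10)] / -6150 = +0.001789
∂h/∂y = [85·(-1.7) − (-105)·(-0.1)] / -6150 = +0.02520
h(35, 250) = 335.9 + (+0.001789)·(-95) + (+0.02520)·(25) = 335.9 -0.170 +0.630 = 336.360 m.

336.4 m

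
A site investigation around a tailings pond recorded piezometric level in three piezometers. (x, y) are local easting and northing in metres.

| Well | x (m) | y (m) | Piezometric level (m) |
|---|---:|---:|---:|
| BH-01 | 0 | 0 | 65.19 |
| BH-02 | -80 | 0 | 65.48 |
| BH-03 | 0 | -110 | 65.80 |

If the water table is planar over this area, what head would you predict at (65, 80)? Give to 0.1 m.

∂h/∂x = (65.48 − 65.19) / (-80 − 0) = -0.003625
∂h/∂y = (65.80 − 65.19) / (-110 − 0) = -0.005545
h(65, 80) = 65.19 + (-0.003625)·(65) + (-0.005545)·(80) = 65.19 -0.236 -0.444 = 64.511 m.

64.5 m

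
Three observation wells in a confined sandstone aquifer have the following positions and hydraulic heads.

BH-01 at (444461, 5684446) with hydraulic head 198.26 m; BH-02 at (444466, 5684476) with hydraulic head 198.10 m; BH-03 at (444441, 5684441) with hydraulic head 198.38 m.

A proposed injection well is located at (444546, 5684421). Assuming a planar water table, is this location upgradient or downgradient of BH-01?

downgradient

With h = a·x + b·y + c and BH-01 as origin, the differences give:
  5·a + 30·b = -0.16
  (-20)·a + (-5)·b = +0.12
Eliminate b (×(-5) and ×30, subtract): 575·a = -2.800 → a = ∂h/∂x = -0.004870
Back-substitute: b = ∂h/∂y = -0.004522.
Head at (444546, 5684421) = 198.26 + (-0.004870)·(85) + (-0.004522)·(-25) = 197.96 m.
That is lower than the 198.26 m at BH-01, so the point is downgradient.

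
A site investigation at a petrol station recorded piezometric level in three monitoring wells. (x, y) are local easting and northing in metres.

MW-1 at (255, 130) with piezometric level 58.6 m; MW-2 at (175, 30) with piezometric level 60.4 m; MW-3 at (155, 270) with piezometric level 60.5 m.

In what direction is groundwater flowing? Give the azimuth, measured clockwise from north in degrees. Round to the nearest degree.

086°

Three-point gradient (reference MW-1): Δ to MW-2 = (-80, -100, +1.8), Δ to MW-3 = (-100, 140, +1.9).
∂h/∂x = -0.02085, ∂h/∂y = -0.001321 (det = -21200).
Flow direction (−∇h) has components (+0.02085 E, +0.001321 N).
Azimuth = atan2(E, N) = atan2(+0.02085, +0.001321) = 86.4° ≈ 086°.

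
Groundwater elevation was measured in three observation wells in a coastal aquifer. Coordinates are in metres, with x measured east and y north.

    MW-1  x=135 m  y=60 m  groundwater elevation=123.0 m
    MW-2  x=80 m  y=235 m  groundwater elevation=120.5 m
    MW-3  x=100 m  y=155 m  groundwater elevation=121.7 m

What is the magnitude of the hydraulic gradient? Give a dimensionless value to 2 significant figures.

0.021

Differences from MW-1: to MW-2 (Δx, Δy, Δh) = (-55, 175, -2.5); to MW-3 = (-35, 95, -1.3).
Solve a·Δx + b·Δy = Δh: det = (-55)·95 − (-35)·175 = 900.
∂h/∂x = [(-2.5)·95 − (-1.3)·175] / 900 = -0.01111
∂h/∂y = [(-55)·(-1.3) − (-35)·(-2.5)] / 900 = -0.01778
|∇h| = √(-0.01111² + -0.01778²) = 0.02097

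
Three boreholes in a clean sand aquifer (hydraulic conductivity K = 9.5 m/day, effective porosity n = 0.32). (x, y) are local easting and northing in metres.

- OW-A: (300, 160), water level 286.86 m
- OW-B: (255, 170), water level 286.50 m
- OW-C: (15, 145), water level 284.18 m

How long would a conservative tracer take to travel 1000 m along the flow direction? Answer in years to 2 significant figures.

8.8 years

With h = a·x + b·y + c and OW-A as origin, the differences give:
  (-45)·a + 10·b = -0.36
  (-285)·a + (-15)·b = -2.68
Eliminate b (×(-15) and ×10, subtract): 3525·a = 32.200 → a = ∂h/∂x = +0.009135
Back-substitute: b = ∂h/∂y = +0.005106.
|∇h| = √(0.009135² + 0.005106²) = 0.01047
Seepage velocity v = K·i/n = 9.5 × 0.01047 / 0.32 = 0.3108 m/day.
t = 1000 / 0.3108 = 3218 days = 8.81 years.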